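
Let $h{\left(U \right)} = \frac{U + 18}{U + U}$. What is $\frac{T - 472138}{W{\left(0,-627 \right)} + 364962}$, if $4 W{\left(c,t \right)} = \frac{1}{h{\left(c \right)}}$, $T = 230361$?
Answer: $- \frac{241777}{364962} \approx -0.66247$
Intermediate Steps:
$h{\left(U \right)} = \frac{18 + U}{2 U}$
$W{\left(c,t \right)} = \frac{c}{2 \left(18 + c\right)}$ ($W{\left(c,t \right)} = \frac{1}{4 \frac{18 + c}{2 c}} = \frac{2 c \frac{1}{18 + c}}{4} = \frac{c}{2 \left(18 + c\right)}$)
$\frac{T - 472138}{W{\left(0,-627 \right)} + 364962} = \frac{230361 - 472138}{\frac{1}{2} \cdot 0 \frac{1}{18 + 0} + 364962} = - \frac{241777}{\frac{1}{2} \cdot 0 \cdot \frac{1}{18} + 364962} = - \frac{241777}{0 + 364962} = - \frac{241777}{364962}$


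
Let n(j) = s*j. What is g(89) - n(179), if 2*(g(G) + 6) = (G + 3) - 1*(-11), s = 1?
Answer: -267/2 ≈ -133.50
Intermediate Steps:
g(G) = 1 + G/2 (g(G) = -6 + ((G + 3) - 1*(-11))/2 = -6 + ((3 + G) + 11)/2 = -6 + (14 + G)/2 = -6 + (7 + G/2) = 1 + G/2)
n(j) = j (n(j) = 1*j = j)
g(89) - n(179) = (1 + (½)*89) - 1*179 = (1 + 89/2) - 179 = 91/2 - 179 = -267/2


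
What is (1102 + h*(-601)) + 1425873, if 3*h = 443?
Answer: 4014682/3 ≈ 1.3382e+6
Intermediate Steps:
h = 443/3 (h = (⅓)*443 = 443/3 ≈ 147.67)
(1102 + h*(-601)) + 1425873 = (1102 + (443/3)*(-601)) + 1425873 = (1102 - 266243/3) + 1425873 = -262937/3 + 1425873 = 4014682/3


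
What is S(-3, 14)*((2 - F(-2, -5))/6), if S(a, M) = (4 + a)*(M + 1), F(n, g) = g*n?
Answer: -20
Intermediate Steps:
S(a, M) = (1 + M)*(4 + a) (S(a, M) = (4 + a)*(1 + M) = (1 + M)*(4 + a))
S(-3, 14)*((2 - F(-2, -5))/6) = (4 - 3 + 4*14 + 14*(-3))*((2 - (-5)*(-2))/6) = (4 - 3 + 56 - 42)*((2 - 1*10)*(⅙)) = 15*((2 - 10)*(⅙)) = 15*(-8*⅙) = 15*(-4/3) = -20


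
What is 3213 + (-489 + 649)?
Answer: 3373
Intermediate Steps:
3213 + (-489 + 649) = 3213 + 160 = 3373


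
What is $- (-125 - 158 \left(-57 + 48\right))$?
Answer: $-1297$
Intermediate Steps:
$- (-125 - 158 \left(-57 + 48\right)) = - (-125 - -1422) = - (-125 + 1422) = \left(-1\right) 1297 = -1297$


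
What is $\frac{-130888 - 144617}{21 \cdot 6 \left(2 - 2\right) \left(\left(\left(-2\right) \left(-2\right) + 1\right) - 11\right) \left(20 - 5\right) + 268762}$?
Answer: $- \frac{275505}{268762} \approx -1.0251$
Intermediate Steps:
$\frac{-130888 - 144617}{21 \cdot 6 \left(2 - 2\right) \left(\left(\left(-2\right) \left(-2\right) + 1\right) - 11\right) \left(20 - 5\right) + 268762} = - \frac{275505}{21 \cdot 6 \cdot 0 \left(\left(4 + 1\right) - 11\right) 15 + 268762} = - \frac{275505}{21 \cdot 0 \left(5 - 11\right) 15 + 268762} = - \frac{275505}{0 \left(\left(-6\right) 15\right) + 268762} = - \frac{275505}{0 \left(-90\right) + 268762} = - \frac{275505}{0 + 268762} = - \frac{275505}{268762}$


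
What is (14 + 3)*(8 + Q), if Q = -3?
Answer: 85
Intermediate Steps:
(14 + 3)*(8 + Q) = (14 + 3)*(8 - 3) = 17*5 = 85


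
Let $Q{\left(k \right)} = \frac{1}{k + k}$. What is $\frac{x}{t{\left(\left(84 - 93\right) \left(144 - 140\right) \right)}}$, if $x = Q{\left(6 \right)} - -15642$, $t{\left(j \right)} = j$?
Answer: $- \frac{187705}{432} \approx -434.5$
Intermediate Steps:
$Q{\left(k \right)} = \frac{1}{2 k}$
$x = \frac{187705}{12}$ ($x = \frac{1}{2 \cdot 6} - -15642 = \frac{1}{2} \cdot \frac{1}{6} + 15642 = \frac{1}{12} + 15642 = \frac{187705}{12} \approx 15642.0$)
$\frac{x}{t{\left(\left(84 - 93\right) \left(144 - 140\right) \right)}} = \frac{187705}{12 \left(84 - 93\right) \left(144 - 140\right)} = \frac{187705}{12 \left(\left(-9\right) 4\right)} = \frac{187705}{12 \left(-36\right)} = \frac{187705}{12} \left(- \frac{1}{36}\right) = - \frac{187705}{432}$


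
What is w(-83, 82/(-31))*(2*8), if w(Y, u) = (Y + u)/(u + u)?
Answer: 10620/41 ≈ 259.02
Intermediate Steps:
w(Y, u) = (Y + u)/(2*u) (w(Y, u) = (Y + u)/((2*u)) = (Y + u)*(1/(2*u)) = (Y + u)/(2*u))
w(-83, 82/(-31))*(2*8) = ((-83 + 82/(-31))/(2*((82/(-31)))))*(2*8) = ((-83 + 82*(-1/31))/(2*((82*(-1/31)))))*16 = ((-83 - 82/31)/(2*(-82/31)))*16 = ((½)*(-31/82)*(-2655/31))*16 = (2655/164)*16 = 10620/41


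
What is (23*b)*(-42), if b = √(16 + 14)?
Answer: -966*√30 ≈ -5291.0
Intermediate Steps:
b = √30 ≈ 5.4772
(23*b)*(-42) = (23*√30)*(-42) = -966*√30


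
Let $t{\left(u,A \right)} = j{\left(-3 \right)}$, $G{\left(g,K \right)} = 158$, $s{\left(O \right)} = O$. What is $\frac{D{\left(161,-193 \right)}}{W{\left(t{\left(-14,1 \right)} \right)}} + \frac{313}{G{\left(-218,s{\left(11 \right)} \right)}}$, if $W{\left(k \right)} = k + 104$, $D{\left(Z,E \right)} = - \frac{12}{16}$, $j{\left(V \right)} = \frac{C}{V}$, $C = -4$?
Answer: $\frac{2495}{1264} \approx 1.9739$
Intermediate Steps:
$j{\left(V \right)} = - \frac{4}{V}$
$t{\left(u,A \right)} = \frac{4}{3}$ ($t{\left(u,A \right)} = - \frac{4}{-3} = \left(-4\right) \left(- \frac{1}{3}\right) = \frac{4}{3}$)
$D{\left(Z,E \right)} = - \frac{3}{4}$ ($D{\left(Z,E \right)} = \left(-12\right) \frac{1}{16} = - \frac{3}{4}$)
$W{\left(k \right)} = 104 + k$
$\frac{D{\left(161,-193 \right)}}{W{\left(t{\left(-14,1 \right)} \right)}} + \frac{313}{G{\left(-218,s{\left(11 \right)} \right)}} = - \frac{3}{4 \left(104 + \frac{4}{3}\right)} + \frac{313}{158} = - \frac{3}{4 \cdot \frac{316}{3}} + 313 \cdot \frac{1}{158} = \left(- \frac{3}{4}\right) \frac{3}{316} + \frac{313}{158} = - \frac{9}{1264} + \frac{313}{158} = \frac{2495}{1264}$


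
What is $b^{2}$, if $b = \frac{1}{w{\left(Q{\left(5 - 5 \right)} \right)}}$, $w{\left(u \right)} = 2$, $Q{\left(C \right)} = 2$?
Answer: $\frac{1}{4} \approx 0.25$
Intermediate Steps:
$b = \frac{1}{2} \approx 0.5$
$b^{2} = \left(\frac{1}{2}\right)^{2} = \frac{1}{4}$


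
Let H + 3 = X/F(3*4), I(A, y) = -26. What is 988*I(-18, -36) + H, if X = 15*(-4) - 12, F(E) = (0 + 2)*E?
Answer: -25694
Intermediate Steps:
F(E) = 2*E
X = -72 (X = -60 - 12 = -72)
H = -6 (H = -3 - 72/(2*(3*4)) = -3 - 72/(2*12) = -3 - 72/24 = -3 - 72*1/24 = -3 - 3 = -6)
988*I(-18, -36) + H = 988*(-26) - 6 = -25688 - 6 = -25694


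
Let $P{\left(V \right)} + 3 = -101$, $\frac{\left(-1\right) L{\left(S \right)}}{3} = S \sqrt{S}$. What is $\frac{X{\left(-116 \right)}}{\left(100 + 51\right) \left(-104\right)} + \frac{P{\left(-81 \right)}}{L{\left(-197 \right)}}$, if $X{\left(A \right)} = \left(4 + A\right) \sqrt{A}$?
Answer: $\frac{4 i \left(51038 \sqrt{197} + 814989 \sqrt{29}\right)}{228546201} \approx 0.089351 i$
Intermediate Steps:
$L{\left(S \right)} = - 3 S^{\frac{3}{2}}$ ($L{\left(S \right)} = - 3 S \sqrt{S} = - 3 S^{\frac{3}{2}}$)
$P{\left(V \right)} = -104$ ($P{\left(V \right)} = -3 - 101 = -104$)
$X{\left(A \right)} = \sqrt{A} \left(4 + A\right)$
$\frac{X{\left(-116 \right)}}{\left(100 + 51\right) \left(-104\right)} + \frac{P{\left(-81 \right)}}{L{\left(-197 \right)}} = \frac{\sqrt{-116} \left(4 - 116\right)}{\left(100 + 51\right) \left(-104\right)} - \frac{104}{\left(-3\right) \left(-197\right)^{\frac{3}{2}}} = \frac{2 i \sqrt{29} \left(-112\right)}{151 \left(-104\right)} - \frac{104}{\left(-3\right) \left(- 197 i \sqrt{197}\right)} = \frac{\left(-224\right) i \sqrt{29}}{-15704} - \frac{104}{591 i \sqrt{197}} = - 224 i \sqrt{29} \left(- \frac{1}{15704}\right) - 104 \left(- \frac{i \sqrt{197}}{116427}\right) = \frac{28 i \sqrt{29}}{1963} + \frac{104 i \sqrt{197}}{116427}$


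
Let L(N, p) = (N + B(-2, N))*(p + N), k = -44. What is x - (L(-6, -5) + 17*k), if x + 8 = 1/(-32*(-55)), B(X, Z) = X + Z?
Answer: 1031361/1760 ≈ 586.00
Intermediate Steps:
L(N, p) = (-2 + 2*N)*(N + p) (L(N, p) = (N + (-2 + N))*(p + N) = (-2 + 2*N)*(N + p))
x = -14079/1760 (x = -8 + 1/(-32*(-55)) = -8 + 1/1760 = -14079/1760 ≈ -7.9994)
x - (L(-6, -5) + 17*k) = -14079/1760 - ((-2*(-6) - 2*(-5) + 2*(-6)**2 + 2*(-6)*(-5)) + 17*(-44)) = -14079/1760 - ((12 + 10 + 2*36 + 60) - 748) = -14079/1760 - ((12 + 10 + 72 + 60) - 748) = -14079/1760 - (154 - 748) = -14079/1760 - 1*(-594) = -14079/1760 + 594 = 1031361/1760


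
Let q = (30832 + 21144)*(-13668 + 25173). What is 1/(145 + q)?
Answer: 1/597984025 ≈ 1.6723e-9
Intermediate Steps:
q = 597983880 (q = 51976*11505 = 597983880)
1/(145 + q) = 1/(145 + 597983880) = 1/597984025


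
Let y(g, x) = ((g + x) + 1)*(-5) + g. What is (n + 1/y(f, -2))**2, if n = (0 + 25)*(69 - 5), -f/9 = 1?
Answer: 4303491201/1681 ≈ 2.5601e+6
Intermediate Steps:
f = -9 (f = -9*1 = -9)
y(g, x) = -5 - 5*x - 4*g (y(g, x) = (1 + g + x)*(-5) + g = (-5 - 5*g - 5*x) + g = -5 - 5*x - 4*g)
n = 1600 (n = 25*64 = 1600)
(n + 1/y(f, -2))**2 = (1600 + 1/(-5 - 5*(-2) - 4*(-9)))**2 = (1600 + 1/(-5 + 10 + 36))**2 = (1600 + 1/41)**2 = (65601/41)**2 = 4303491201/1681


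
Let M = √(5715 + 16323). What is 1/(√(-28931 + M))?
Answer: -I/√(28931 - √22038) ≈ -0.0058943*I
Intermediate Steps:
M = √22038 ≈ 148.45
1/(√(-28931 + M)) = 1/(√(-28931 + √22038)) = (-28931 + √22038)^(-½)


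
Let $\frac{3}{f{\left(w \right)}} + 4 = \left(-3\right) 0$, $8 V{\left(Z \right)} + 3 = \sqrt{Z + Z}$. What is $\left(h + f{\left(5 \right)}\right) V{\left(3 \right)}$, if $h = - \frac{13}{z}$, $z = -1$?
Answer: $- \frac{147}{32} + \frac{49 \sqrt{6}}{32} \approx -0.84297$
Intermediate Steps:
$V{\left(Z \right)} = - \frac{3}{8} + \frac{\sqrt{2} \sqrt{Z}}{8}$ ($V{\left(Z \right)} = - \frac{3}{8} + \frac{\sqrt{Z + Z}}{8} = - \frac{3}{8} + \frac{\sqrt{2 Z}}{8} = - \frac{3}{8} + \frac{\sqrt{2} \sqrt{Z}}{8}$)
$h = 13$ ($h = - \frac{13}{-1} = \left(-13\right) \left(-1\right) = 13$)
$f{\left(w \right)} = - \frac{3}{4}$ ($f{\left(w \right)} = \frac{3}{-4 - 0} = \frac{3}{-4 + 0} = \frac{3}{-4} = 3 \left(- \frac{1}{4}\right) = - \frac{3}{4}$)
$\left(h + f{\left(5 \right)}\right) V{\left(3 \right)} = \left(13 - \frac{3}{4}\right) \left(- \frac{3}{8} + \frac{\sqrt{2} \sqrt{3}}{8}\right) = \frac{49 \left(- \frac{3}{8} + \frac{\sqrt{6}}{8}\right)}{4} = - \frac{147}{32} + \frac{49 \sqrt{6}}{32}$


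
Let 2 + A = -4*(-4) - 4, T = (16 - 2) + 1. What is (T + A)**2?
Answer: 625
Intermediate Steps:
T = 15 (T = 14 + 1 = 15)
A = 10 (A = -2 + (-4*(-4) - 4) = -2 + (16 - 4) = -2 + 12 = 10)
(T + A)**2 = (15 + 10)**2 = 25**2 = 625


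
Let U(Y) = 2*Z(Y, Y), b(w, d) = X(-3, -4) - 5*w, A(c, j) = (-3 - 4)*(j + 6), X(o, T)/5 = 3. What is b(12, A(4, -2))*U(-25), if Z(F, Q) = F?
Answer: 2250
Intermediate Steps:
X(o, T) = 15 (X(o, T) = 5*3 = 15)
A(c, j) = -42 - 7*j (A(c, j) = -7*(6 + j) = -42 - 7*j)
b(w, d) = 15 - 5*w
U(Y) = 2*Y
b(12, A(4, -2))*U(-25) = (15 - 5*12)*(2*(-25)) = (15 - 60)*(-50) = -45*(-50) = 2250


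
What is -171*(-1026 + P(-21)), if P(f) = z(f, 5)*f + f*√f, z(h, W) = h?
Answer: 100035 + 3591*I*√21 ≈ 1.0004e+5 + 16456.0*I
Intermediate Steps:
P(f) = f² + f^(3/2) (P(f) = f*f + f*√f = f² + f^(3/2))
-171*(-1026 + P(-21)) = -171*(-1026 + ((-21)² + (-21)^(3/2))) = -171*(-1026 + (441 - 21*I*√21)) = -171*(-585 - 21*I*√21) = 100035 + 3591*I*√21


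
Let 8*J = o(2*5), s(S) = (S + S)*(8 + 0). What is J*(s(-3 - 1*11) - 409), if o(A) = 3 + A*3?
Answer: -20889/8 ≈ -2611.1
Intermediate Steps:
s(S) = 16*S (s(S) = (2*S)*8 = 16*S)
o(A) = 3 + 3*A
J = 33/8 (J = (3 + 3*(2*5))/8 = (3 + 3*10)/8 = (3 + 30)/8 = (⅛)*33 = 33/8 ≈ 4.1250)
J*(s(-3 - 1*11) - 409) = 33*(16*(-3 - 1*11) - 409)/8 = 33*(16*(-3 - 11) - 409)/8 = 33*(16*(-14) - 409)/8 = 33*(-224 - 409)/8 = (33/8)*(-633) = -20889/8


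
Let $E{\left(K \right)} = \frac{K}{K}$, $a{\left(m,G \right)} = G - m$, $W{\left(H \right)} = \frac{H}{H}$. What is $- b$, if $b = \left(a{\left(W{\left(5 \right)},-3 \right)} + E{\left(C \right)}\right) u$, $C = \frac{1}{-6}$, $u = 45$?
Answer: $135$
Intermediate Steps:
$W{\left(H \right)} = 1$
$C = - \frac{1}{6} \approx -0.16667$
$E{\left(K \right)} = 1$
$b = -135$ ($b = \left(\left(-3 - 1\right) + 1\right) 45 = \left(-4 + 1\right) 45 = \left(-3\right) 45 = -135$)
$- b = \left(-1\right) \left(-135\right) = 135$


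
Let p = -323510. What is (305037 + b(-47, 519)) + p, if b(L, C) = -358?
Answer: -18831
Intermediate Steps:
(305037 + b(-47, 519)) + p = (305037 - 358) - 323510 = 304679 - 323510 = -18831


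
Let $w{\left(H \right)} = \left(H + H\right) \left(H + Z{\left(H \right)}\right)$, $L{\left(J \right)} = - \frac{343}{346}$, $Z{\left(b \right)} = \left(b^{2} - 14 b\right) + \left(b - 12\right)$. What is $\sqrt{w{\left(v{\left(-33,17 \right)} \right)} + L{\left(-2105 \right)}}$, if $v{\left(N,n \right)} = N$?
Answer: $\frac{i \sqrt{11638668766}}{346} \approx 311.8 i$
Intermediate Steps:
$Z{\left(b \right)} = -12 + b^{2} - 13 b$ ($Z{\left(b \right)} = \left(b^{2} - 14 b\right) + \left(-12 + b\right) = -12 + b^{2} - 13 b$)
$L{\left(J \right)} = - \frac{343}{346}$ ($L{\left(J \right)} = \left(-343\right) \frac{1}{346} = - \frac{343}{346}$)
$w{\left(H \right)} = 2 H \left(-12 + H^{2} - 12 H\right)$ ($w{\left(H \right)} = \left(H + H\right) \left(H - \left(12 - H^{2} + 13 H\right)\right) = 2 H \left(-12 + H^{2} - 12 H\right)$)
$\sqrt{w{\left(v{\left(-33,17 \right)} \right)} + L{\left(-2105 \right)}} = \sqrt{2 \left(-33\right) \left(-12 + \left(-33\right)^{2} - -396\right) - \frac{343}{346}} = \sqrt{2 \left(-33\right) \left(-12 + 1089 + 396\right) - \frac{343}{346}} = \sqrt{2 \left(-33\right) 1473 - \frac{343}{346}} = \sqrt{-97218 - \frac{343}{346}} = \sqrt{- \frac{33637771}{346}} = \frac{i \sqrt{11638668766}}{346}$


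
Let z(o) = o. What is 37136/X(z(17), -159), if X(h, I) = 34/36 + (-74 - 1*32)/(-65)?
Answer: 43449120/3013 ≈ 14421.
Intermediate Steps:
X(h, I) = 3013/1170 (X(h, I) = 34*(1/36) + (-74 - 32)*(-1/65) = 17/18 - 106*(-1/65) = 17/18 + 106/65 = 3013/1170)
37136/X(z(17), -159) = 37136/(3013/1170) = 37136*(1170/3013) = 43449120/3013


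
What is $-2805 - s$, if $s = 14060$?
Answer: $-16865$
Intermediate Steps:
$-2805 - s = -2805 - 14060 = -16865$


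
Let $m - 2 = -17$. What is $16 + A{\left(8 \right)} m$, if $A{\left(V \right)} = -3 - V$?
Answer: $181$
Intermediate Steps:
$m = -15$ ($m = 2 - 17 = -15$)
$16 + A{\left(8 \right)} m = 16 + \left(-3 - 8\right) \left(-15\right) = 16 - -165 = 16 + 165 = 181$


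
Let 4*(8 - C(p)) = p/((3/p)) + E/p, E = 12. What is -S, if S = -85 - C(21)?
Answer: 1571/28 ≈ 56.107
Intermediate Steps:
C(p) = 8 - 3/p - p²/12 (C(p) = 8 - (p/((3/p)) + 12/p)/4 = 8 - (p*(p/3) + 12/p)/4 = 8 - (p²/3 + 12/p)/4 = 8 - (12/p + p²/3)/4 = 8 + (-3/p - p²/12) = 8 - 3/p - p²/12)
S = -1571/28 (S = -85 - (8 - 3/21 - 1/12*21²) = -85 - (8 - 3*1/21 - 1/12*441) = -85 - (8 - ⅐ - 147/4) = -85 - 1*(-809/28) = -85 + 809/28 = -1571/28 ≈ -56.107)
-S = -1*(-1571/28) = 1571/28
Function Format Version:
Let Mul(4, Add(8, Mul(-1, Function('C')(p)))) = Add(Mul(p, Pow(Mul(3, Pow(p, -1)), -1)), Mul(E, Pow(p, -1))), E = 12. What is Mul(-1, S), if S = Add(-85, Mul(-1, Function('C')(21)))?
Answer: Rational(1571, 28) ≈ 56.107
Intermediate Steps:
Function('C')(p) = Add(8, Mul(-3, Pow(p, -1)), Mul(Rational(-1, 12), Pow(p, 2))) (Function('C')(p) = Add(8, Mul(Rational(-1, 4), Add(Mul(p, Pow(Mul(3, Pow(p, -1)), -1)), Mul(12, Pow(p, -1))))) = Add(8, Mul(Rational(-1, 4), Add(Mul(p, Mul(Rational(1, 3), p)), Mul(12, Pow(p, -1))))) = Add(8, Mul(Rational(-1, 4), Add(Mul(Rational(1, 3), Pow(p, 2)), Mul(12, Pow(p, -1))))) = Add(8, Mul(Rational(-1, 4), Add(Mul(12, Pow(p, -1)), Mul(Rational(1, 3), Pow(p, 2))))) = Add(8, Add(Mul(-3, Pow(p, -1)), Mul(Rational(-1, 12), Pow(p, 2)))) = Add(8, Mul(-3, Pow(p, -1)), Mul(Rational(-1, 12), Pow(p, 2))))
S = Rational(-1571, 28) (S = Add(-85, Mul(-1, Add(8, Mul(-3, Pow(21, -1)), Mul(Rational(-1, 12), Pow(21, 2))))) = Add(-85, Mul(-1, Add(8, Mul(-3, Rational(1, 21)), Mul(Rational(-1, 12), 441)))) = Add(-85, Mul(-1, Add(8, Rational(-1, 7), Rational(-147, 4)))) = Add(-85, Mul(-1, Rational(-809, 28))) = Add(-85, Rational(809, 28)) = Rational(-1571, 28) ≈ -56.107)
Mul(-1, S) = Mul(-1, Rational(-1571, 28)) = Rational(1571, 28)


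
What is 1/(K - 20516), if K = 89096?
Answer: 1/68580 ≈ 1.4582e-5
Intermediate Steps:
1/(K - 20516) = 1/(89096 - 20516) = 1/68580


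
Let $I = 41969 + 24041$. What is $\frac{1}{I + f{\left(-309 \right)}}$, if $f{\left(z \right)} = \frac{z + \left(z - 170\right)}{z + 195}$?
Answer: $\frac{57}{3762964} \approx 1.5148 \cdot 10^{-5}$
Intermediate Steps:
$f{\left(z \right)} = \frac{-170 + 2 z}{195 + z}$ ($f{\left(z \right)} = \frac{z + \left(-170 + z\right)}{195 + z} = \frac{-170 + 2 z}{195 + z}$)
$I = 66010$
$\frac{1}{I + f{\left(-309 \right)}} = \frac{1}{66010 + \frac{2 \left(-85 - 309\right)}{195 - 309}} = \frac{1}{66010 + 2 \frac{1}{-114} \left(-394\right)} = \frac{1}{66010 + 2 \left(- \frac{1}{114}\right) \left(-394\right)} = \frac{1}{66010 + \frac{394}{57}} = \frac{1}{\frac{3762964}{57}} = \frac{57}{3762964}$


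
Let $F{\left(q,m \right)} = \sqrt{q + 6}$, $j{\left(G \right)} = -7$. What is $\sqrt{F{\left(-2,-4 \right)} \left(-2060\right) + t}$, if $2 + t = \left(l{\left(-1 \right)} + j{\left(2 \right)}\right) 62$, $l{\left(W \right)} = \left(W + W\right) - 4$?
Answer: $8 i \sqrt{77} \approx 70.2 i$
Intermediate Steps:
$l{\left(W \right)} = -4 + 2 W$ ($l{\left(W \right)} = 2 W - 4 = -4 + 2 W$)
$F{\left(q,m \right)} = \sqrt{6 + q}$
$t = -808$ ($t = -2 + \left(\left(-4 + 2 \left(-1\right)\right) - 7\right) 62 = -2 + \left(\left(-4 - 2\right) - 7\right) 62 = -2 + \left(-6 - 7\right) 62 = -2 - 806 = -808$)
$\sqrt{F{\left(-2,-4 \right)} \left(-2060\right) + t} = \sqrt{\sqrt{6 - 2} \left(-2060\right) - 808} = \sqrt{\sqrt{4} \left(-2060\right) - 808} = \sqrt{2 \left(-2060\right) - 808} = \sqrt{-4120 - 808} = \sqrt{-4928} = 8 i \sqrt{77}$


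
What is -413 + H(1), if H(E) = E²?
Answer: -412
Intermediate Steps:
-413 + H(1) = -413 + 1² = -413 + 1 = -412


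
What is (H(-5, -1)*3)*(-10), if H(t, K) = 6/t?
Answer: 36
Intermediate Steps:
(H(-5, -1)*3)*(-10) = ((6/(-5))*3)*(-10) = ((6*(-⅕))*3)*(-10) = -6/5*3*(-10) = -18/5*(-10) = 36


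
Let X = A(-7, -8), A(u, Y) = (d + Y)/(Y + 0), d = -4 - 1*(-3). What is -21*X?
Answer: -189/8 ≈ -23.625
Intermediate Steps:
d = -1 (d = -4 + 3 = -1)
A(u, Y) = (-1 + Y)/Y (A(u, Y) = (-1 + Y)/(Y + 0) = (-1 + Y)/Y)
X = 9/8 (X = (-1 - 8)/(-8) = -⅛*(-9) = 9/8 ≈ 1.1250)
-21*X = -21*9/8 = -189/8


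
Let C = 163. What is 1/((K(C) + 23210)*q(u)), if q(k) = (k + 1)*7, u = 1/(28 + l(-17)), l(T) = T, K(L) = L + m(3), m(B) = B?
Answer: 11/1963584 ≈ 5.6020e-6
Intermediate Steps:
K(L) = 3 + L (K(L) = L + 3 = 3 + L)
u = 1/11 (u = 1/(28 - 17) = 1/11 ≈ 0.090909)
q(k) = 7 + 7*k (q(k) = (1 + k)*7 = 7 + 7*k)
1/((K(C) + 23210)*q(u)) = 1/(((3 + 163) + 23210)*(7 + 7*(1/11))) = 1/((166 + 23210)*(7 + 7/11)) = 1/(23376*(84/11)) = (1/23376)*(11/84) = 11/1963584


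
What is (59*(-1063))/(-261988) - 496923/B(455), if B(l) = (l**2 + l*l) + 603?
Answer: -104182070723/108634110164 ≈ -0.95902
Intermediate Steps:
B(l) = 603 + 2*l**2 (B(l) = (l**2 + l**2) + 603 = 2*l**2 + 603 = 603 + 2*l**2)
(59*(-1063))/(-261988) - 496923/B(455) = (59*(-1063))/(-261988) - 496923/(603 + 2*455**2) = -62717*(-1/261988) - 496923/(603 + 2*207025) = 62717/261988 - 496923/(603 + 414050) = 62717/261988 - 496923/414653 = -104182070723/108634110164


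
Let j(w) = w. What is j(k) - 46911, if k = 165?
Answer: -46746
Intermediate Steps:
j(k) - 46911 = 165 - 46911 = -46746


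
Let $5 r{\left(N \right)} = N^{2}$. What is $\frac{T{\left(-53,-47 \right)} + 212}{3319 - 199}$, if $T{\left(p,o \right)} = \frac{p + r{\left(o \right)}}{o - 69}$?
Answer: $\frac{15127}{226200} \approx 0.066875$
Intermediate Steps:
$r{\left(N \right)} = \frac{N^{2}}{5}$
$T{\left(p,o \right)} = \frac{p + \frac{o^{2}}{5}}{-69 + o}$ ($T{\left(p,o \right)} = \frac{p + \frac{o^{2}}{5}}{o - 69} = \frac{p + \frac{o^{2}}{5}}{-69 + o}$)
$\frac{T{\left(-53,-47 \right)} + 212}{3319 - 199} = \frac{\frac{-53 + \frac{\left(-47\right)^{2}}{5}}{-69 - 47} + 212}{3319 - 199} = \frac{\frac{-53 + \frac{1}{5} \cdot 2209}{-116} + 212}{3120} = \left(- \frac{-53 + \frac{2209}{5}}{116} + 212\right) \frac{1}{3120} = \left(\left(- \frac{1}{116}\right) \frac{1944}{5} + 212\right) \frac{1}{3120} = \left(- \frac{486}{145} + 212\right) \frac{1}{3120} = \frac{30254}{145} \cdot \frac{1}{3120} = \frac{15127}{226200}$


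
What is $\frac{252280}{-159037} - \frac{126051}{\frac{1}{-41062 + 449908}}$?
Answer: $- \frac{8196042908010682}{159037} \approx -5.1535 \cdot 10^{10}$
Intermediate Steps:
$\frac{252280}{-159037} - \frac{126051}{\frac{1}{-41062 + 449908}} = 252280 \left(- \frac{1}{159037}\right) - \frac{126051}{\frac{1}{408846}} = - \frac{252280}{159037} - 126051 \frac{1}{\frac{1}{408846}} = - \frac{252280}{159037} - 51535447146 = - \frac{8196042908010682}{159037}$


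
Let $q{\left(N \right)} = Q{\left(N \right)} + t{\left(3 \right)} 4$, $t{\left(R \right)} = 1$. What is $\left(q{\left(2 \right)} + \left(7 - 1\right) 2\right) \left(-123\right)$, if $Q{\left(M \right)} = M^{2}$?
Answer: $-2460$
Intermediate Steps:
$q{\left(N \right)} = 4 + N^{2}$ ($q{\left(N \right)} = N^{2} + 1 \cdot 4 = N^{2} + 4 = 4 + N^{2}$)
$\left(q{\left(2 \right)} + \left(7 - 1\right) 2\right) \left(-123\right) = \left(\left(4 + 2^{2}\right) + \left(7 - 1\right) 2\right) \left(-123\right) = \left(\left(4 + 4\right) + 6 \cdot 2\right) \left(-123\right) = \left(8 + 12\right) \left(-123\right) = 20 \left(-123\right) = -2460$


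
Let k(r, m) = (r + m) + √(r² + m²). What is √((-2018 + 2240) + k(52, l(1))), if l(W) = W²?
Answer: √(275 + √2705) ≈ 18.083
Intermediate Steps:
k(r, m) = m + r + √(m² + r²) (k(r, m) = (m + r) + √(m² + r²) = m + r + √(m² + r²))
√((-2018 + 2240) + k(52, l(1))) = √((-2018 + 2240) + (1² + 52 + √((1²)² + 52²))) = √(222 + (1 + 52 + √(1² + 2704))) = √(222 + (1 + 52 + √(1 + 2704))) = √(222 + (1 + 52 + √2705)) = √(222 + (53 + √2705)) = √(275 + √2705)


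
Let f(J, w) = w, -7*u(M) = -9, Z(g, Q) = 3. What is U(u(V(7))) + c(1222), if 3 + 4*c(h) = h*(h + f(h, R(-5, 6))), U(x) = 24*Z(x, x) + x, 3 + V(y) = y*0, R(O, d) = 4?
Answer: 10489235/28 ≈ 3.7462e+5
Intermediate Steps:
V(y) = -3 (V(y) = -3 + y*0 = -3 + 0 = -3)
u(M) = 9/7 (u(M) = -⅐*(-9) = 9/7)
U(x) = 72 + x (U(x) = 24*3 + x = 72 + x)
c(h) = -¾ + h*(4 + h)/4 (c(h) = -¾ + (h*(h + 4))/4 = -¾ + (h*(4 + h))/4 = -¾ + h*(4 + h)/4)
U(u(V(7))) + c(1222) = (72 + 9/7) + (-¾ + 1222 + (¼)*1222²) = 513/7 + (-¾ + 1222 + (¼)*1493284) = 513/7 + (-¾ + 1222 + 373321) = 513/7 + 1498169/4 = 10489235/28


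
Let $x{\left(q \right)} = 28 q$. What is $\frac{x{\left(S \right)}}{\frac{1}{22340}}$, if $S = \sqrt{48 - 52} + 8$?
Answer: $5004160 + 1251040 i \approx 5.0042 \cdot 10^{6} + 1.251 \cdot 10^{6} i$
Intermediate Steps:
$S = 8 + 2 i$ ($S = \sqrt{-4} + 8 = 2 i + 8 = 8 + 2 i \approx 8.0 + 2.0 i$)
$\frac{x{\left(S \right)}}{\frac{1}{22340}} = \frac{28 \left(8 + 2 i\right)}{\frac{1}{22340}} = \left(224 + 56 i\right) \frac{1}{\frac{1}{22340}} = \left(224 + 56 i\right) 22340 = 5004160 + 1251040 i$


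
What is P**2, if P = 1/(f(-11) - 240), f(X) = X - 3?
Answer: 1/64516 ≈ 1.5500e-5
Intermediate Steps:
f(X) = -3 + X
P = -1/254 (P = 1/((-3 - 11) - 240) = 1/(-14 - 240) = 1/(-254) = -1/254 ≈ -0.0039370)
P**2 = (-1/254)**2 = 1/64516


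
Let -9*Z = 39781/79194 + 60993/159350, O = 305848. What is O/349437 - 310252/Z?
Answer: 1539148303525066200202/487874416892313 ≈ 3.1548e+6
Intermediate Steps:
Z = -2792345498/28394018775 (Z = -(39781/79194 + 60993/159350)/9 = -⅑*2792345498/3154890975 = -2792345498/28394018775 ≈ -0.098343)
O/349437 - 310252/Z = 305848/349437 - 310252/(-2792345498/28394018775) = 305848*(1/349437) - 310252*(-28394018775/2792345498) = 305848/349437 + 4404650556490650/1396172749 = 1539148303525066200202/487874416892313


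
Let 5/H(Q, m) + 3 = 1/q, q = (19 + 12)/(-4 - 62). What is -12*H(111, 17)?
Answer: 620/53 ≈ 11.698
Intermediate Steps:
q = -31/66 (q = 31/(-66) = 31*(-1/66) = -31/66 ≈ -0.46970)
H(Q, m) = -155/159 (H(Q, m) = 5/(-3 + 1/(-31/66)) = 5/(-3 - 66/31) = 5/(-159/31) = 5*(-31/159) = -155/159)
-12*H(111, 17) = -12*(-155/159) = 620/53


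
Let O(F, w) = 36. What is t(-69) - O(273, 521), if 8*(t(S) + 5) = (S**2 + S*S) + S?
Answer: 9125/8 ≈ 1140.6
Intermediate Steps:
t(S) = -5 + S**2/4 + S/8 (t(S) = -5 + ((S**2 + S*S) + S)/8 = -5 + ((S**2 + S**2) + S)/8 = -5 + (2*S**2 + S)/8 = -5 + (S + 2*S**2)/8 = -5 + (S**2/4 + S/8) = -5 + S**2/4 + S/8)
t(-69) - O(273, 521) = (-5 + (1/4)*(-69)**2 + (1/8)*(-69)) - 1*36 = (-5 + (1/4)*4761 - 69/8) - 36 = (-5 + 4761/4 - 69/8) - 36 = 9413/8 - 36 = 9125/8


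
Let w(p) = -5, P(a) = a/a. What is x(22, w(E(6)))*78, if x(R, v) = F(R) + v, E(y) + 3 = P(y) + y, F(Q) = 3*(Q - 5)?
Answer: 3588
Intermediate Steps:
P(a) = 1
F(Q) = -15 + 3*Q (F(Q) = 3*(-5 + Q) = -15 + 3*Q)
E(y) = -2 + y (E(y) = -3 + (1 + y) = -2 + y)
x(R, v) = -15 + v + 3*R (x(R, v) = (-15 + 3*R) + v = -15 + v + 3*R)
x(22, w(E(6)))*78 = (-15 - 5 + 3*22)*78 = (-15 - 5 + 66)*78 = 46*78 = 3588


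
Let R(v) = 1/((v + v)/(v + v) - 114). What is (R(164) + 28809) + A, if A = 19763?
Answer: 5488635/113 ≈ 48572.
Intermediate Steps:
R(v) = -1/113 (R(v) = 1/((2*v)/((2*v)) - 114) = 1/((2*v)*(1/(2*v)) - 114) = 1/(1 - 114) = 1/(-113) = -1/113)
(R(164) + 28809) + A = (-1/113 + 28809) + 19763 = 3255416/113 + 19763 = 5488635/113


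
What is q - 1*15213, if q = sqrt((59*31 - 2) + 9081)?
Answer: -15213 + 6*sqrt(303) ≈ -15109.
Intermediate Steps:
q = 6*sqrt(303) (q = sqrt((1829 - 2) + 9081) = sqrt(1827 + 9081) = sqrt(10908) = 6*sqrt(303) ≈ 104.44)
q - 1*15213 = 6*sqrt(303) - 1*15213 = 6*sqrt(303) - 15213 = -15213 + 6*sqrt(303)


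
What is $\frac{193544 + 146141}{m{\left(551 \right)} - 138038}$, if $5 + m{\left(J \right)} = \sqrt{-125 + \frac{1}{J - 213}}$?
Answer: $- \frac{15849204121790}{6440884051211} - \frac{4415905 i \sqrt{84498}}{6440884051211} \approx -2.4607 - 0.0001993 i$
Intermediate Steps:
$m{\left(J \right)} = -5 + \sqrt{-125 + \frac{1}{-213 + J}}$ ($m{\left(J \right)} = -5 + \sqrt{-125 + \frac{1}{J - 213}} = -5 + \sqrt{-125 + \frac{1}{-213 + J}}$)
$\frac{193544 + 146141}{m{\left(551 \right)} - 138038} = \frac{193544 + 146141}{\left(-5 + \sqrt{\frac{26626 - 68875}{-213 + 551}}\right) - 138038} = \frac{339685}{\left(-5 + \sqrt{\frac{26626 - 68875}{338}}\right) - 138038} = \frac{339685}{\left(-5 + \sqrt{\frac{1}{338} \left(-42249\right)}\right) - 138038} = \frac{339685}{\left(-5 + \sqrt{- \frac{42249}{338}}\right) - 138038} = \frac{339685}{\left(-5 + \frac{i \sqrt{84498}}{26}\right) - 138038} = \frac{339685}{-138043 + \frac{i \sqrt{84498}}{26}}$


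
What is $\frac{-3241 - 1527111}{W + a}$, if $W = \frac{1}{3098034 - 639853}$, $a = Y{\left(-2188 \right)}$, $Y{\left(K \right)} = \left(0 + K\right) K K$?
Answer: $\frac{3761882209712}{25748729838045631} \approx 0.0001461$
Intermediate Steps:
$Y{\left(K \right)} = K^{3}$ ($Y{\left(K \right)} = K K K = K^{2} K = K^{3}$)
$a = -10474708672$ ($a = \left(-2188\right)^{3} = -10474708672$)
$W = \frac{1}{2458181} \approx 4.068 \cdot 10^{-7}$
$\frac{-3241 - 1527111}{W + a} = \frac{-3241 - 1527111}{\frac{1}{2458181} - 10474708672} = - \frac{1530352}{- \frac{25748729838045631}{2458181}} = \left(-1530352\right) \left(- \frac{2458181}{25748729838045631}\right) = \frac{3761882209712}{25748729838045631}$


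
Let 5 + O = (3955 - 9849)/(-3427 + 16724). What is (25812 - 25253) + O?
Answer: 7360644/13297 ≈ 553.56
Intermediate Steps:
O = -72379/13297 (O = -5 + (3955 - 9849)/(-3427 + 16724) = -5 - 5894/13297 = -72379/13297 ≈ -5.4433)
(25812 - 25253) + O = (25812 - 25253) - 72379/13297 = 559 - 72379/13297 = 7360644/13297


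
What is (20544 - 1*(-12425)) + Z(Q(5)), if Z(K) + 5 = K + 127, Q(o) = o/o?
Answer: 33092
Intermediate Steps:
Q(o) = 1
Z(K) = 122 + K (Z(K) = -5 + (K + 127) = -5 + (127 + K) = 122 + K)
(20544 - 1*(-12425)) + Z(Q(5)) = (20544 - 1*(-12425)) + (122 + 1) = (20544 + 12425) + 123 = 32969 + 123 = 33092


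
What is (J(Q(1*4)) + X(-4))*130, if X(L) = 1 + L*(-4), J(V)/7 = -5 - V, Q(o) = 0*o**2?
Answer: -2340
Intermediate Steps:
Q(o) = 0
J(V) = -35 - 7*V (J(V) = 7*(-5 - V) = -35 - 7*V)
X(L) = 1 - 4*L
(J(Q(1*4)) + X(-4))*130 = ((-35 - 7*0) + (1 - 4*(-4)))*130 = ((-35 + 0) + (1 + 16))*130 = (-35 + 17)*130 = -18*130 = -2340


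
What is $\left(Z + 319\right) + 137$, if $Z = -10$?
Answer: $446$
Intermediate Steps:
$\left(Z + 319\right) + 137 = \left(-10 + 319\right) + 137 = 309 + 137 = 446$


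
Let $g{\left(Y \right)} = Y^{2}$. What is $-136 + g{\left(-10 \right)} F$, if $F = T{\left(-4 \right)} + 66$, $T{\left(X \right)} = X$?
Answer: $6064$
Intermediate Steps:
$F = 62$ ($F = -4 + 66 = 62$)
$-136 + g{\left(-10 \right)} F = -136 + \left(-10\right)^{2} \cdot 62 = -136 + 100 \cdot 62 = -136 + 6200 = 6064$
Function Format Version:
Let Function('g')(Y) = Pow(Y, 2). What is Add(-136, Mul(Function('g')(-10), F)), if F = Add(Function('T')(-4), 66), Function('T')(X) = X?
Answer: 6064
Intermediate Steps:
F = 62 (F = Add(-4, 66) = 62)
Add(-136, Mul(Function('g')(-10), F)) = Add(-136, Mul(Pow(-10, 2), 62)) = Add(-136, Mul(100, 62)) = Add(-136, 6200) = 6064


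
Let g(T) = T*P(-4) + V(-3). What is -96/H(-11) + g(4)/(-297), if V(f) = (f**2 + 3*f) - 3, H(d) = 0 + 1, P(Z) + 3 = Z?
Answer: -28481/297 ≈ -95.896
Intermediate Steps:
P(Z) = -3 + Z
H(d) = 1
V(f) = -3 + f**2 + 3*f
g(T) = -3 - 7*T (g(T) = T*(-3 - 4) + (-3 + (-3)**2 + 3*(-3)) = T*(-7) + (-3 + 9 - 9) = -7*T - 3 = -3 - 7*T)
-96/H(-11) + g(4)/(-297) = -96/1 + (-3 - 7*4)/(-297) = -96*1 + (-3 - 28)*(-1/297) = -96 - 31*(-1/297) = -96 + 31/297 = -28481/297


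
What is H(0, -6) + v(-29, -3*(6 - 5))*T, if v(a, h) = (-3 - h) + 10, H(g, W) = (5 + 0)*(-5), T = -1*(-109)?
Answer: 1065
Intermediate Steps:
T = 109
H(g, W) = -25 (H(g, W) = 5*(-5) = -25)
v(a, h) = 7 - h
H(0, -6) + v(-29, -3*(6 - 5))*T = -25 + (7 - (-3)*(6 - 5))*109 = -25 + (7 - (-3))*109 = -25 + (7 - 1*(-3))*109 = -25 + (7 + 3)*109 = -25 + 10*109 = -25 + 1090 = 1065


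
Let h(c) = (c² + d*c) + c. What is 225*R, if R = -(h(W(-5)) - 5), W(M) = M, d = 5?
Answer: 2250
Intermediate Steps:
h(c) = c² + 6*c (h(c) = (c² + 5*c) + c = c² + 6*c)
R = 10 (R = -(-5*(6 - 5) - 5) = -(-5*1 - 5) = -(-5 - 5) = -1*(-10) = 10)
225*R = 225*10 = 2250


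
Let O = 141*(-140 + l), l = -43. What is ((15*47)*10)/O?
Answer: -50/183 ≈ -0.27322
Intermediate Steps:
O = -25803 (O = 141*(-140 - 43) = 141*(-183) = -25803)
((15*47)*10)/O = ((15*47)*10)/(-25803) = (705*10)*(-1/25803) = 7050*(-1/25803) = -50/183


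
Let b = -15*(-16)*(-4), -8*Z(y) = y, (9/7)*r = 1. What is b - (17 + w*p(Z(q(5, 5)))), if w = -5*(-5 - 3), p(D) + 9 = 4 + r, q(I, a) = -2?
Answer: -7273/9 ≈ -808.11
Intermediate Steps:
r = 7/9 (r = (7/9)*1 = 7/9 ≈ 0.77778)
Z(y) = -y/8
p(D) = -38/9 (p(D) = -9 + (4 + 7/9) = -9 + 43/9 = -38/9)
w = 40 (w = -5*(-8) = 40)
b = -960 (b = 240*(-4) = -960)
b - (17 + w*p(Z(q(5, 5)))) = -960 - (17 + 40*(-38/9)) = -960 - (17 - 1520/9) = -960 - 1*(-1367/9) = -960 + 1367/9 = -7273/9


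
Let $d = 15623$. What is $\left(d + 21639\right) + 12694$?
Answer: $49956$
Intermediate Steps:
$\left(d + 21639\right) + 12694 = \left(15623 + 21639\right) + 12694 = 37262 + 12694 = 49956$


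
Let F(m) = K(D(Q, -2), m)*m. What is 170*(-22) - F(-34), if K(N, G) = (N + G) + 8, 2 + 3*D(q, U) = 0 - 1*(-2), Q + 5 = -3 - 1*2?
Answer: -4624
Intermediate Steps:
Q = -10 (Q = -5 + (-3 - 1*2) = -5 + (-3 - 2) = -5 - 5 = -10)
D(q, U) = 0 (D(q, U) = -⅔ + (0 - 1*(-2))/3 = -⅔ + (0 + 2)/3 = -⅔ + (⅓)*2 = -⅔ + ⅔ = 0)
K(N, G) = 8 + G + N (K(N, G) = (G + N) + 8 = 8 + G + N)
F(m) = m*(8 + m) (F(m) = (8 + m + 0)*m = (8 + m)*m = m*(8 + m))
170*(-22) - F(-34) = 170*(-22) - (-34)*(8 - 34) = -3740 - (-34)*(-26) = -3740 - 1*884 = -3740 - 884 = -4624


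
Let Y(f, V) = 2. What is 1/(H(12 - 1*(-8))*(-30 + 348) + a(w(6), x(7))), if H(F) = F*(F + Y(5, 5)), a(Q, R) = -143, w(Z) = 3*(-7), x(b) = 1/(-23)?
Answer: 1/139777 ≈ 7.1543e-6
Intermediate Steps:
x(b) = -1/23
w(Z) = -21
H(F) = F*(2 + F) (H(F) = F*(F + 2) = F*(2 + F))
1/(H(12 - 1*(-8))*(-30 + 348) + a(w(6), x(7))) = 1/(((12 - 1*(-8))*(2 + (12 - 1*(-8))))*(-30 + 348) - 143) = 1/(((12 + 8)*(2 + (12 + 8)))*318 - 143) = 1/((20*(2 + 20))*318 - 143) = 1/((20*22)*318 - 143) = 1/(440*318 - 143) = 1/(139920 - 143) = 1/139777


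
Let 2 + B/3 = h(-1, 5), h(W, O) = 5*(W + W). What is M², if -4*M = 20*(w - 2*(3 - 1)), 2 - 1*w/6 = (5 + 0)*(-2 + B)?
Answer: 32947600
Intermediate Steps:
h(W, O) = 10*W (h(W, O) = 5*(2*W) = 10*W)
B = -36 (B = -6 + 3*(10*(-1)) = -6 + 3*(-10) = -6 - 30 = -36)
w = 1152 (w = 12 - 6*(5 + 0)*(-2 - 36) = 12 - 30*(-38) = 12 - 6*(-190) = 12 + 1140 = 1152)
M = -5740 (M = -5*(1152 - 2*(3 - 1)) = -5*(1152 - 2*2) = -5*(1152 - 4) = -5*1148 = -¼*22960 = -5740)
M² = (-5740)² = 32947600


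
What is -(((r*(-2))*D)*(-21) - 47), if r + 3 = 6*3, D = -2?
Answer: 1307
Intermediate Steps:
r = 15 (r = -3 + 6*3 = -3 + 18 = 15)
-(((r*(-2))*D)*(-21) - 47) = -(((15*(-2))*(-2))*(-21) - 47) = -(-30*(-2)*(-21) - 47) = -(60*(-21) - 47) = -(-1260 - 47) = -1*(-1307) = 1307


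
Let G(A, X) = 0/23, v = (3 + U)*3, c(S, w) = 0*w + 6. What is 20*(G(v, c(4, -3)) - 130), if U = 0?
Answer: -2600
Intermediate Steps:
c(S, w) = 6 (c(S, w) = 0 + 6 = 6)
v = 9 (v = (3 + 0)*3 = 3*3 = 9)
G(A, X) = 0 (G(A, X) = 0*(1/23) = 0)
20*(G(v, c(4, -3)) - 130) = 20*(0 - 130) = 20*(-130) = -2600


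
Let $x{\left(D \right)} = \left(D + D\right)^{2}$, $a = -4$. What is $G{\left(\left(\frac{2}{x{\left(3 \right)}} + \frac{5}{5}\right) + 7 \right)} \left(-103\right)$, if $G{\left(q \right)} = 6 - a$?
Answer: $-1030$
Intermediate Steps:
$x{\left(D \right)} = 4 D^{2}$ ($x{\left(D \right)} = \left(2 D\right)^{2} = 4 D^{2}$)
$G{\left(q \right)} = 10$ ($G{\left(q \right)} = 6 - -4 = 6 + 4 = 10$)
$G{\left(\left(\frac{2}{x{\left(3 \right)}} + \frac{5}{5}\right) + 7 \right)} \left(-103\right) = 10 \left(-103\right) = -1030$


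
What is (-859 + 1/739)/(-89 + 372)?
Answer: -634800/209137 ≈ -3.0353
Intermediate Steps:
(-859 + 1/739)/(-89 + 372) = (-859 + 1/739)/283 = -634800/739*1/283 = -634800/209137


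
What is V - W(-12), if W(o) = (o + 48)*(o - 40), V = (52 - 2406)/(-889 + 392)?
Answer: 932738/497 ≈ 1876.7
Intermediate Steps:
V = 2354/497 (V = -2354/(-497) = -2354*(-1/497) = 2354/497 ≈ 4.7364)
W(o) = (-40 + o)*(48 + o) (W(o) = (48 + o)*(-40 + o) = (-40 + o)*(48 + o))
V - W(-12) = 2354/497 - (-1920 + (-12)² + 8*(-12)) = 2354/497 - (-1920 + 144 - 96) = 2354/497 - 1*(-1872) = 2354/497 + 1872 = 932738/497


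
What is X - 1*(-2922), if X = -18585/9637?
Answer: 28140729/9637 ≈ 2920.1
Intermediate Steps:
X = -18585/9637 (X = -18585*1/9637 = -18585/9637 ≈ -1.9285)
X - 1*(-2922) = -18585/9637 - 1*(-2922) = -18585/9637 + 2922 = 28140729/9637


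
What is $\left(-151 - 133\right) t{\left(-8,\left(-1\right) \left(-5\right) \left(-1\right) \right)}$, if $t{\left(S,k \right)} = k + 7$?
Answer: $-568$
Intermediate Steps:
$t{\left(S,k \right)} = 7 + k$
$\left(-151 - 133\right) t{\left(-8,\left(-1\right) \left(-5\right) \left(-1\right) \right)} = \left(-151 - 133\right) \left(7 + \left(-1\right) \left(-5\right) \left(-1\right)\right) = - 284 \left(7 + 5 \left(-1\right)\right) = - 284 \left(7 - 5\right) = \left(-284\right) 2 = -568$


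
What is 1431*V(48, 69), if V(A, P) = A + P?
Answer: 167427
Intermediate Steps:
1431*V(48, 69) = 1431*(48 + 69) = 1431*117 = 167427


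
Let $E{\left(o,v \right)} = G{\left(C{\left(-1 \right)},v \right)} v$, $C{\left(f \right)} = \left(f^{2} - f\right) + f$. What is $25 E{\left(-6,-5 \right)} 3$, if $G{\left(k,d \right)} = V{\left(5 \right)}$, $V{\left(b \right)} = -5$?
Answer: $1875$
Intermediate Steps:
$C{\left(f \right)} = f^{2}$
$G{\left(k,d \right)} = -5$
$E{\left(o,v \right)} = - 5 v$
$25 E{\left(-6,-5 \right)} 3 = 25 \left(\left(-5\right) \left(-5\right)\right) 3 = 25 \cdot 25 \cdot 3 = 625 \cdot 3 = 1875$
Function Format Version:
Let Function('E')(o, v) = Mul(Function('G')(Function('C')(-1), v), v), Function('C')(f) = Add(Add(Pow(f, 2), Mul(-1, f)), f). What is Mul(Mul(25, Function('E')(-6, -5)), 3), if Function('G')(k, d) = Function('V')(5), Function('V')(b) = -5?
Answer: 1875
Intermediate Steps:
Function('C')(f) = Pow(f, 2)
Function('G')(k, d) = -5
Function('E')(o, v) = Mul(-5, v)
Mul(Mul(25, Function('E')(-6, -5)), 3) = Mul(Mul(25, Mul(-5, -5)), 3) = Mul(Mul(25, 25), 3) = Mul(625, 3) = 1875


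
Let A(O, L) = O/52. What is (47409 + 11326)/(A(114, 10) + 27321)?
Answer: 1527110/710403 ≈ 2.1496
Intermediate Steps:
A(O, L) = O/52 (A(O, L) = O*(1/52) = O/52)
(47409 + 11326)/(A(114, 10) + 27321) = (47409 + 11326)/((1/52)*114 + 27321) = 58735/(57/26 + 27321) = 58735/(710403/26) = 58735*(26/710403) = 1527110/710403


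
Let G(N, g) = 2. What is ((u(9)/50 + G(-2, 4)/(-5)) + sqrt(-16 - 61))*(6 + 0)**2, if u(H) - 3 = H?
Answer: -144/25 + 36*I*sqrt(77) ≈ -5.76 + 315.9*I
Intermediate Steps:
u(H) = 3 + H
((u(9)/50 + G(-2, 4)/(-5)) + sqrt(-16 - 61))*(6 + 0)**2 = (((3 + 9)/50 + 2/(-5)) + sqrt(-16 - 61))*(6 + 0)**2 = ((12*(1/50) + 2*(-1/5)) + sqrt(-77))*6**2 = ((6/25 - 2/5) + I*sqrt(77))*36 = (-4/25 + I*sqrt(77))*36 = -144/25 + 36*I*sqrt(77)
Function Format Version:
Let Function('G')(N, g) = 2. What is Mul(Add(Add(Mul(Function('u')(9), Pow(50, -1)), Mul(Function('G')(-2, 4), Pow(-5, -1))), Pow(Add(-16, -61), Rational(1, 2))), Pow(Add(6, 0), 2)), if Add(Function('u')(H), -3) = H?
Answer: Add(Rational(-144, 25), Mul(36, I, Pow(77, Rational(1, 2)))) ≈ Add(-5.7600, Mul(315.90, I))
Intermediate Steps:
Function('u')(H) = Add(3, H)
Mul(Add(Add(Mul(Function('u')(9), Pow(50, -1)), Mul(Function('G')(-2, 4), Pow(-5, -1))), Pow(Add(-16, -61), Rational(1, 2))), Pow(Add(6, 0), 2)) = Mul(Add(Add(Mul(Add(3, 9), Pow(50, -1)), Mul(2, Pow(-5, -1))), Pow(Add(-16, -61), Rational(1, 2))), Pow(Add(6, 0), 2)) = Mul(Add(Add(Mul(12, Rational(1, 50)), Mul(2, Rational(-1, 5))), Pow(-77, Rational(1, 2))), Pow(6, 2)) = Mul(Add(Add(Rational(6, 25), Rational(-2, 5)), Mul(I, Pow(77, Rational(1, 2)))), 36) = Mul(Add(Rational(-4, 25), Mul(I, Pow(77, Rational(1, 2)))), 36) = Add(Rational(-144, 25), Mul(36, I, Pow(77, Rational(1, 2))))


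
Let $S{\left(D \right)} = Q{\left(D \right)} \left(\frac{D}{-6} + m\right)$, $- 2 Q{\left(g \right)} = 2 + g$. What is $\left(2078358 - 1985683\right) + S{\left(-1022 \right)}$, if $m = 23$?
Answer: $191275$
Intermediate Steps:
$Q{\left(g \right)} = -1 - \frac{g}{2}$ ($Q{\left(g \right)} = - \frac{2 + g}{2} = -1 - \frac{g}{2}$)
$S{\left(D \right)} = \left(-1 - \frac{D}{2}\right) \left(23 - \frac{D}{6}\right)$ ($S{\left(D \right)} = \left(-1 - \frac{D}{2}\right) \left(\frac{D}{-6} + 23\right) = \left(-1 - \frac{D}{2}\right) \left(D \left(- \frac{1}{6}\right) + 23\right) = \left(-1 - \frac{D}{2}\right) \left(- \frac{D}{6} + 23\right) = \left(-1 - \frac{D}{2}\right) \left(23 - \frac{D}{6}\right)$)
$\left(2078358 - 1985683\right) + S{\left(-1022 \right)} = \left(2078358 - 1985683\right) + \frac{\left(-138 - 1022\right) \left(2 - 1022\right)}{12} = 92675 + \frac{1}{12} \left(-1160\right) \left(-1020\right) = 92675 + 98600 = 191275$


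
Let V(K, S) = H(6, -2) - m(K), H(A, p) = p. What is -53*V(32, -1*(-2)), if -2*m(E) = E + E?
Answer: -1590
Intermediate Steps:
m(E) = -E (m(E) = -(E + E)/2 = -E)
V(K, S) = -2 + K (V(K, S) = -2 - (-1)*K = -2 + K)
-53*V(32, -1*(-2)) = -53*(-2 + 32) = -53*30 = -1590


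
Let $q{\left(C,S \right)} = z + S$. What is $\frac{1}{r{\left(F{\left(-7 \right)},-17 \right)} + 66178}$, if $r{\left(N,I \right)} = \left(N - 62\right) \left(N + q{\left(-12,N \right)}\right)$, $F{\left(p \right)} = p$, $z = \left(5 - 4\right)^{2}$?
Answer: $\frac{1}{67075} \approx 1.4909 \cdot 10^{-5}$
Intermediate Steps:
$z = 1$ ($z = 1^{2} = 1$)
$q{\left(C,S \right)} = 1 + S$
$r{\left(N,I \right)} = \left(1 + 2 N\right) \left(-62 + N\right)$ ($r{\left(N,I \right)} = \left(N - 62\right) \left(N + \left(1 + N\right)\right) = \left(-62 + N\right) \left(1 + 2 N\right) = \left(1 + 2 N\right) \left(-62 + N\right)$)
$\frac{1}{r{\left(F{\left(-7 \right)},-17 \right)} + 66178} = \frac{1}{\left(-62 - -861 + 2 \left(-7\right)^{2}\right) + 66178} = \frac{1}{\left(-62 + 861 + 2 \cdot 49\right) + 66178} = \frac{1}{\left(-62 + 861 + 98\right) + 66178} = \frac{1}{897 + 66178} = \frac{1}{67075}$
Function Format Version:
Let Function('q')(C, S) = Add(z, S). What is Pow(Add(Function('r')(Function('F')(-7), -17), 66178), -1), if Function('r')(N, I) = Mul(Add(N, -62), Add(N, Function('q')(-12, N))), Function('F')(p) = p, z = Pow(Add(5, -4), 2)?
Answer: Rational(1, 67075) ≈ 1.4909e-5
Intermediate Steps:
z = 1 (z = Pow(1, 2) = 1)
Function('q')(C, S) = Add(1, S)
Function('r')(N, I) = Mul(Add(1, Mul(2, N)), Add(-62, N)) (Function('r')(N, I) = Mul(Add(N, -62), Add(N, Add(1, N))) = Mul(Add(-62, N), Add(1, Mul(2, N))) = Mul(Add(1, Mul(2, N)), Add(-62, N)))
Pow(Add(Function('r')(Function('F')(-7), -17), 66178), -1) = Pow(Add(Add(-62, Mul(-123, -7), Mul(2, Pow(-7, 2))), 66178), -1) = Pow(Add(Add(-62, 861, Mul(2, 49)), 66178), -1) = Pow(Add(Add(-62, 861, 98), 66178), -1) = Pow(Add(897, 66178), -1) = Pow(67075, -1) = Rational(1, 67075)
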